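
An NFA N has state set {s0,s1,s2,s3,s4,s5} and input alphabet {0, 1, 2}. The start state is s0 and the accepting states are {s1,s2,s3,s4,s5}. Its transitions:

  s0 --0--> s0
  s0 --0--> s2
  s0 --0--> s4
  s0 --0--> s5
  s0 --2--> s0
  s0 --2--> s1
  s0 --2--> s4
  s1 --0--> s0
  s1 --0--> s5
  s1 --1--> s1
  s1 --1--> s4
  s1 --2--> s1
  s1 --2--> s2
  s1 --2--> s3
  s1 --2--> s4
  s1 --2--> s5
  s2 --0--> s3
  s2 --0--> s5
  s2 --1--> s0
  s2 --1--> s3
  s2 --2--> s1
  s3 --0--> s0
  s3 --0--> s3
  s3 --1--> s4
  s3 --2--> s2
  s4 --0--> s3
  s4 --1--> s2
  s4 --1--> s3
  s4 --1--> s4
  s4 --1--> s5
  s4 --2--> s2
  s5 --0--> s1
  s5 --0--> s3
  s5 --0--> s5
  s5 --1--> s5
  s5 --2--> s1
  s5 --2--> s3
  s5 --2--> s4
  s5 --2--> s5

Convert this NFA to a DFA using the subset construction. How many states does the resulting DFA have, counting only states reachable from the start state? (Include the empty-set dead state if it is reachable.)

9

Start state of the DFA: {s0}.
{s0} --0--> {s0,s2,s4,s5}  [new]
{s0} --1--> ∅  [new]
{s0} --2--> {s0,s1,s4}  [new]
{s0,s2,s4,s5} --0--> {s0,s1,s2,s3,s4,s5}  [new]
{s0,s2,s4,s5} --1--> {s0,s2,s3,s4,s5}  [new]
{s0,s2,s4,s5} --2--> {s0,s1,s2,s3,s4,s5}  [seen]
∅ --0--> ∅  [seen]
∅ --1--> ∅  [seen]
∅ --2--> ∅  [seen]
{s0,s1,s4} --0--> {s0,s2,s3,s4,s5}  [seen]
{s0,s1,s4} --1--> {s1,s2,s3,s4,s5}  [new]
{s0,s1,s4} --2--> {s0,s1,s2,s3,s4,s5}  [seen]
{s0,s1,s2,s3,s4,s5} --0--> {s0,s1,s2,s3,s4,s5}  [seen]
{s0,s1,s2,s3,s4,s5} --1--> {s0,s1,s2,s3,s4,s5}  [seen]
{s0,s1,s2,s3,s4,s5} --2--> {s0,s1,s2,s3,s4,s5}  [seen]
{s0,s2,s3,s4,s5} --0--> {s0,s1,s2,s3,s4,s5}  [seen]
{s0,s2,s3,s4,s5} --1--> {s0,s2,s3,s4,s5}  [seen]
{s0,s2,s3,s4,s5} --2--> {s0,s1,s2,s3,s4,s5}  [seen]
{s1,s2,s3,s4,s5} --0--> {s0,s1,s3,s5}  [new]
{s1,s2,s3,s4,s5} --1--> {s0,s1,s2,s3,s4,s5}  [seen]
{s1,s2,s3,s4,s5} --2--> {s1,s2,s3,s4,s5}  [seen]
{s0,s1,s3,s5} --0--> {s0,s1,s2,s3,s4,s5}  [seen]
{s0,s1,s3,s5} --1--> {s1,s4,s5}  [new]
{s0,s1,s3,s5} --2--> {s0,s1,s2,s3,s4,s5}  [seen]
{s1,s4,s5} --0--> {s0,s1,s3,s5}  [seen]
{s1,s4,s5} --1--> {s1,s2,s3,s4,s5}  [seen]
{s1,s4,s5} --2--> {s1,s2,s3,s4,s5}  [seen]
Reachable DFA states: {s0}, {s0,s2,s4,s5}, ∅, {s0,s1,s4}, {s0,s1,s2,s3,s4,s5}, {s0,s2,s3,s4,s5}, {s1,s2,s3,s4,s5}, {s0,s1,s3,s5}, {s1,s4,s5}.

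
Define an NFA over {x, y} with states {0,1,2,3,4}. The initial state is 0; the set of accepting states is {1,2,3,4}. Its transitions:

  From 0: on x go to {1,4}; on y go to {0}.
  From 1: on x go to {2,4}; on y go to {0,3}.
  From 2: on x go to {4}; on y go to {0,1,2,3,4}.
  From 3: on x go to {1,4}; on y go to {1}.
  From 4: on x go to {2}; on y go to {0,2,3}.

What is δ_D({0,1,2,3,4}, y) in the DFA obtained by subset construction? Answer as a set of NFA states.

{0,1,2,3,4}

δ(0,y) = {0}; δ(1,y) = {0,3}; δ(2,y) = {0,1,2,3,4}; δ(3,y) = {1}; δ(4,y) = {0,2,3}.
Union: {0,1,2,3,4}.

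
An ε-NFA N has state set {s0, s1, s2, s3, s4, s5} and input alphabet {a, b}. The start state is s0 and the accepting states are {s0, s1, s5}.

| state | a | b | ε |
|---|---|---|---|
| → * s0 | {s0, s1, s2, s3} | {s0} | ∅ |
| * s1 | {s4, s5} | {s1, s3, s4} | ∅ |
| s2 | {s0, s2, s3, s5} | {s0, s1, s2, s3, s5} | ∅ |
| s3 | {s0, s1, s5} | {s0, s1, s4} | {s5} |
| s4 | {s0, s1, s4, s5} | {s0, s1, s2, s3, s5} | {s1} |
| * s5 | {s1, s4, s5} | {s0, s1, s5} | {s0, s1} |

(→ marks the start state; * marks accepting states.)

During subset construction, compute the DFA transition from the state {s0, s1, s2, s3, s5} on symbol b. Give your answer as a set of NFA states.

δ(s0,b) = {s0}; δ(s1,b) = {s1, s3, s4}; δ(s2,b) = {s0, s1, s2, s3, s5}; δ(s3,b) = {s0, s1, s4}; δ(s5,b) = {s0, s1, s5}.
Union: {s0, s1, s2, s3, s4, s5}.

{s0, s1, s2, s3, s4, s5}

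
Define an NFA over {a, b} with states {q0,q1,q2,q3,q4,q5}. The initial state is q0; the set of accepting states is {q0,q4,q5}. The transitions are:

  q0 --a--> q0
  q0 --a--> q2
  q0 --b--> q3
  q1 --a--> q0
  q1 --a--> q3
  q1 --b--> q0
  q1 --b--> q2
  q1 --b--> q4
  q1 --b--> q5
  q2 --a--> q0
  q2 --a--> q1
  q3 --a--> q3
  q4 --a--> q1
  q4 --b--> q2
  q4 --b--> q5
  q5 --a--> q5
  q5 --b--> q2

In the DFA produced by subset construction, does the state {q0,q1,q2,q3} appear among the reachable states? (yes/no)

yes

Start state of the DFA: {q0}.
{q0} --a--> {q0,q2}  [new]
{q0} --b--> {q3}  [new]
{q0,q2} --a--> {q0,q1,q2}  [new]
{q0,q2} --b--> {q3}  [seen]
{q3} --a--> {q3}  [seen]
{q3} --b--> ∅  [new]
{q0,q1,q2} --a--> {q0,q1,q2,q3}  [new]
{q0,q1,q2} --b--> {q0,q2,q3,q4,q5}  [new]
∅ --a--> ∅  [seen]
∅ --b--> ∅  [seen]
{q0,q1,q2,q3} --a--> {q0,q1,q2,q3}  [seen]
{q0,q1,q2,q3} --b--> {q0,q2,q3,q4,q5}  [seen]
{q0,q2,q3,q4,q5} --a--> {q0,q1,q2,q3,q5}  [new]
{q0,q2,q3,q4,q5} --b--> {q2,q3,q5}  [new]
{q0,q1,q2,q3,q5} --a--> {q0,q1,q2,q3,q5}  [seen]
{q0,q1,q2,q3,q5} --b--> {q0,q2,q3,q4,q5}  [seen]
{q2,q3,q5} --a--> {q0,q1,q3,q5}  [new]
{q2,q3,q5} --b--> {q2}  [new]
{q0,q1,q3,q5} --a--> {q0,q2,q3,q5}  [new]
{q0,q1,q3,q5} --b--> {q0,q2,q3,q4,q5}  [seen]
{q2} --a--> {q0,q1}  [new]
{q2} --b--> ∅  [seen]
{q0,q2,q3,q5} --a--> {q0,q1,q2,q3,q5}  [seen]
{q0,q2,q3,q5} --b--> {q2,q3}  [new]
{q0,q1} --a--> {q0,q2,q3}  [new]
{q0,q1} --b--> {q0,q2,q3,q4,q5}  [seen]
{q2,q3} --a--> {q0,q1,q3}  [new]
{q2,q3} --b--> ∅  [seen]
{q0,q2,q3} --a--> {q0,q1,q2,q3}  [seen]
{q0,q2,q3} --b--> {q3}  [seen]
{q0,q1,q3} --a--> {q0,q2,q3}  [seen]
{q0,q1,q3} --b--> {q0,q2,q3,q4,q5}  [seen]
Reachable DFA states: {q0}, {q0,q2}, {q3}, {q0,q1,q2}, ∅, {q0,q1,q2,q3}, {q0,q2,q3,q4,q5}, {q0,q1,q2,q3,q5}, {q2,q3,q5}, {q0,q1,q3,q5}, {q2}, {q0,q2,q3,q5}, {q0,q1}, {q2,q3}, {q0,q2,q3}, {q0,q1,q3}.
{q0,q1,q2,q3} is among them.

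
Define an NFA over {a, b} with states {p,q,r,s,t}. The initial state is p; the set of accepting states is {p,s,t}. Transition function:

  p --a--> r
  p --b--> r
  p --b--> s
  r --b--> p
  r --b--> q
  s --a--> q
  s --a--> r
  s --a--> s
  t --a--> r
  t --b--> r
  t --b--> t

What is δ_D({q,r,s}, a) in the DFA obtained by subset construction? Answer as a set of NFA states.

δ(q,a) = ∅; δ(r,a) = ∅; δ(s,a) = {q,r,s}.
Union: {q,r,s}.

{q,r,s}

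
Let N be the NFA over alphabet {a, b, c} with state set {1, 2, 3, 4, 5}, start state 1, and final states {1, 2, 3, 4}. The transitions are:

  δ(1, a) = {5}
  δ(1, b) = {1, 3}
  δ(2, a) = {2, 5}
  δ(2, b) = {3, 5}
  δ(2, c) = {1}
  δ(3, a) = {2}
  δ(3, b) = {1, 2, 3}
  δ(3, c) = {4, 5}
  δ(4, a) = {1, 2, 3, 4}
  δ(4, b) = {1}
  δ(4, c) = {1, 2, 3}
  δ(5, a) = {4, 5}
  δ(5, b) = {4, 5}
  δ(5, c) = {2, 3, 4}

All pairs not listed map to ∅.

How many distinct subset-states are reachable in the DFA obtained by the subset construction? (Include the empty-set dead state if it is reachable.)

15

Start state of the DFA: {1}.
{1} --a--> {5}  [new]
{1} --b--> {1, 3}  [new]
{1} --c--> ∅  [new]
{5} --a--> {4, 5}  [new]
{5} --b--> {4, 5}  [seen]
{5} --c--> {2, 3, 4}  [new]
{1, 3} --a--> {2, 5}  [new]
{1, 3} --b--> {1, 2, 3}  [new]
{1, 3} --c--> {4, 5}  [seen]
∅ --a--> ∅  [seen]
∅ --b--> ∅  [seen]
∅ --c--> ∅  [seen]
{4, 5} --a--> {1, 2, 3, 4, 5}  [new]
{4, 5} --b--> {1, 4, 5}  [new]
{4, 5} --c--> {1, 2, 3, 4}  [new]
{2, 3, 4} --a--> {1, 2, 3, 4, 5}  [seen]
{2, 3, 4} --b--> {1, 2, 3, 5}  [new]
{2, 3, 4} --c--> {1, 2, 3, 4, 5}  [seen]
{2, 5} --a--> {2, 4, 5}  [new]
{2, 5} --b--> {3, 4, 5}  [new]
{2, 5} --c--> {1, 2, 3, 4}  [seen]
{1, 2, 3} --a--> {2, 5}  [seen]
{1, 2, 3} --b--> {1, 2, 3, 5}  [seen]
{1, 2, 3} --c--> {1, 4, 5}  [seen]
{1, 2, 3, 4, 5} --a--> {1, 2, 3, 4, 5}  [seen]
{1, 2, 3, 4, 5} --b--> {1, 2, 3, 4, 5}  [seen]
{1, 2, 3, 4, 5} --c--> {1, 2, 3, 4, 5}  [seen]
{1, 4, 5} --a--> {1, 2, 3, 4, 5}  [seen]
{1, 4, 5} --b--> {1, 3, 4, 5}  [new]
{1, 4, 5} --c--> {1, 2, 3, 4}  [seen]
{1, 2, 3, 4} --a--> {1, 2, 3, 4, 5}  [seen]
{1, 2, 3, 4} --b--> {1, 2, 3, 5}  [seen]
{1, 2, 3, 4} --c--> {1, 2, 3, 4, 5}  [seen]
{1, 2, 3, 5} --a--> {2, 4, 5}  [seen]
{1, 2, 3, 5} --b--> {1, 2, 3, 4, 5}  [seen]
{1, 2, 3, 5} --c--> {1, 2, 3, 4, 5}  [seen]
{2, 4, 5} --a--> {1, 2, 3, 4, 5}  [seen]
{2, 4, 5} --b--> {1, 3, 4, 5}  [seen]
{2, 4, 5} --c--> {1, 2, 3, 4}  [seen]
{3, 4, 5} --a--> {1, 2, 3, 4, 5}  [seen]
{3, 4, 5} --b--> {1, 2, 3, 4, 5}  [seen]
{3, 4, 5} --c--> {1, 2, 3, 4, 5}  [seen]
{1, 3, 4, 5} --a--> {1, 2, 3, 4, 5}  [seen]
{1, 3, 4, 5} --b--> {1, 2, 3, 4, 5}  [seen]
{1, 3, 4, 5} --c--> {1, 2, 3, 4, 5}  [seen]
Reachable DFA states: {1}, {5}, {1, 3}, ∅, {4, 5}, {2, 3, 4}, {2, 5}, {1, 2, 3}, {1, 2, 3, 4, 5}, {1, 4, 5}, {1, 2, 3, 4}, {1, 2, 3, 5}, {2, 4, 5}, {3, 4, 5}, {1, 3, 4, 5}.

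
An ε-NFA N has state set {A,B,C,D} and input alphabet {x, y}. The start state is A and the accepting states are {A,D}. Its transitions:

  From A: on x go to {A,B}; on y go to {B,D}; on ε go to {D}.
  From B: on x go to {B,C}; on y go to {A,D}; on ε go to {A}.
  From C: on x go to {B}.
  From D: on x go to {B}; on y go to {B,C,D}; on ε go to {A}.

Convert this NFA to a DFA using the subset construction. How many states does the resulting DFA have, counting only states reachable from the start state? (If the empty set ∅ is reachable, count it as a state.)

3

Start state of the DFA: {A,D} (ε-closure of the NFA start).
{A,D} --x--> {A,B,D}  [new]
{A,D} --y--> {A,B,C,D}  [new]
{A,B,D} --x--> {A,B,C,D}  [seen]
{A,B,D} --y--> {A,B,C,D}  [seen]
{A,B,C,D} --x--> {A,B,C,D}  [seen]
{A,B,C,D} --y--> {A,B,C,D}  [seen]
Reachable DFA states: {A,D}, {A,B,D}, {A,B,C,D}.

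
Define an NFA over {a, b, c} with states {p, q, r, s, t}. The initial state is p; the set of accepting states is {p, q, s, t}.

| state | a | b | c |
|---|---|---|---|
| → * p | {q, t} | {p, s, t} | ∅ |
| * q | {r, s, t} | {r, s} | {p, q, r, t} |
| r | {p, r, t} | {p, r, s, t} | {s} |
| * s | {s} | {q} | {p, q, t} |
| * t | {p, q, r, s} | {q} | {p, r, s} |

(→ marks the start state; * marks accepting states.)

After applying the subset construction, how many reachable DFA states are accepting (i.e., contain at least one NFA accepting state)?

Start state of the DFA: {p}.
{p} --a--> {q, t}  [new]
{p} --b--> {p, s, t}  [new]
{p} --c--> ∅  [new]
{q, t} --a--> {p, q, r, s, t}  [new]
{q, t} --b--> {q, r, s}  [new]
{q, t} --c--> {p, q, r, s, t}  [seen]
{p, s, t} --a--> {p, q, r, s, t}  [seen]
{p, s, t} --b--> {p, q, s, t}  [new]
{p, s, t} --c--> {p, q, r, s, t}  [seen]
∅ --a--> ∅  [seen]
∅ --b--> ∅  [seen]
∅ --c--> ∅  [seen]
{p, q, r, s, t} --a--> {p, q, r, s, t}  [seen]
{p, q, r, s, t} --b--> {p, q, r, s, t}  [seen]
{p, q, r, s, t} --c--> {p, q, r, s, t}  [seen]
{q, r, s} --a--> {p, r, s, t}  [new]
{q, r, s} --b--> {p, q, r, s, t}  [seen]
{q, r, s} --c--> {p, q, r, s, t}  [seen]
{p, q, s, t} --a--> {p, q, r, s, t}  [seen]
{p, q, s, t} --b--> {p, q, r, s, t}  [seen]
{p, q, s, t} --c--> {p, q, r, s, t}  [seen]
{p, r, s, t} --a--> {p, q, r, s, t}  [seen]
{p, r, s, t} --b--> {p, q, r, s, t}  [seen]
{p, r, s, t} --c--> {p, q, r, s, t}  [seen]
Reachable DFA states: {p}, {q, t}, {p, s, t}, ∅, {p, q, r, s, t}, {q, r, s}, {p, q, s, t}, {p, r, s, t}.
Accepting DFA states (contain an NFA accepting state): {p}, {q, t}, {p, s, t}, {p, q, r, s, t}, {q, r, s}, {p, q, s, t}, {p, r, s, t}.

7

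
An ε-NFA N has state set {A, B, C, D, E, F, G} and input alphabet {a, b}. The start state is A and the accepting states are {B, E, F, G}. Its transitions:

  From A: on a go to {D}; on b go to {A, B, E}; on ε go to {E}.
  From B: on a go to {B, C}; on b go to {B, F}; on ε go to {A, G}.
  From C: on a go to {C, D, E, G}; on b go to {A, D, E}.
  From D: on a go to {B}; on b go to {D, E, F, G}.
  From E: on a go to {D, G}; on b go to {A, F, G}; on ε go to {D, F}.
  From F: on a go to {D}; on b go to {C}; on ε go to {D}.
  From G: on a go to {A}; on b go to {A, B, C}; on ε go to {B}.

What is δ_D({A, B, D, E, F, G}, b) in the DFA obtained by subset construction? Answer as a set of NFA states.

δ(A,b) = {A, B, E}; δ(B,b) = {B, F}; δ(D,b) = {D, E, F, G}; δ(E,b) = {A, F, G}; δ(F,b) = {C}; δ(G,b) = {A, B, C}.
Union: {A, B, C, D, E, F, G}.

{A, B, C, D, E, F, G}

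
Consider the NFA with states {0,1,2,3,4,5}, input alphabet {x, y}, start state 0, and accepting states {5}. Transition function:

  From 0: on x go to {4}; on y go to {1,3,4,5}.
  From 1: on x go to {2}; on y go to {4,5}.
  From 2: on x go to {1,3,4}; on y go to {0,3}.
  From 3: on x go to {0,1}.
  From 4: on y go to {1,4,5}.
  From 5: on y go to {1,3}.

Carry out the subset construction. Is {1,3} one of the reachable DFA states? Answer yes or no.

Start state of the DFA: {0}.
{0} --x--> {4}  [new]
{0} --y--> {1,3,4,5}  [new]
{4} --x--> ∅  [new]
{4} --y--> {1,4,5}  [new]
{1,3,4,5} --x--> {0,1,2}  [new]
{1,3,4,5} --y--> {1,3,4,5}  [seen]
∅ --x--> ∅  [seen]
∅ --y--> ∅  [seen]
{1,4,5} --x--> {2}  [new]
{1,4,5} --y--> {1,3,4,5}  [seen]
{0,1,2} --x--> {1,2,3,4}  [new]
{0,1,2} --y--> {0,1,3,4,5}  [new]
{2} --x--> {1,3,4}  [new]
{2} --y--> {0,3}  [new]
{1,2,3,4} --x--> {0,1,2,3,4}  [new]
{1,2,3,4} --y--> {0,1,3,4,5}  [seen]
{0,1,3,4,5} --x--> {0,1,2,4}  [new]
{0,1,3,4,5} --y--> {1,3,4,5}  [seen]
{1,3,4} --x--> {0,1,2}  [seen]
{1,3,4} --y--> {1,4,5}  [seen]
{0,3} --x--> {0,1,4}  [new]
{0,3} --y--> {1,3,4,5}  [seen]
{0,1,2,3,4} --x--> {0,1,2,3,4}  [seen]
{0,1,2,3,4} --y--> {0,1,3,4,5}  [seen]
{0,1,2,4} --x--> {1,2,3,4}  [seen]
{0,1,2,4} --y--> {0,1,3,4,5}  [seen]
{0,1,4} --x--> {2,4}  [new]
{0,1,4} --y--> {1,3,4,5}  [seen]
{2,4} --x--> {1,3,4}  [seen]
{2,4} --y--> {0,1,3,4,5}  [seen]
Reachable DFA states: {0}, {4}, {1,3,4,5}, ∅, {1,4,5}, {0,1,2}, {2}, {1,2,3,4}, {0,1,3,4,5}, {1,3,4}, {0,3}, {0,1,2,3,4}, {0,1,2,4}, {0,1,4}, {2,4}.
{1,3} is not among them.

no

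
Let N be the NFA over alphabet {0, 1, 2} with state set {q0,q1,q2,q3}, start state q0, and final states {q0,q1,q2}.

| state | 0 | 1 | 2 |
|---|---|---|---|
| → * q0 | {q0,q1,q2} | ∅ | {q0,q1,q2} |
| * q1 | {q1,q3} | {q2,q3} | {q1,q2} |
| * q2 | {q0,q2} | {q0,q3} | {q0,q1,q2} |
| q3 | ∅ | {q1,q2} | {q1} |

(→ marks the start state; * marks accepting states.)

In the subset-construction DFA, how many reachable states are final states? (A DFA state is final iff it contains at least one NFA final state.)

4

Start state of the DFA: {q0}.
{q0} --0--> {q0,q1,q2}  [new]
{q0} --1--> ∅  [new]
{q0} --2--> {q0,q1,q2}  [seen]
{q0,q1,q2} --0--> {q0,q1,q2,q3}  [new]
{q0,q1,q2} --1--> {q0,q2,q3}  [new]
{q0,q1,q2} --2--> {q0,q1,q2}  [seen]
∅ --0--> ∅  [seen]
∅ --1--> ∅  [seen]
∅ --2--> ∅  [seen]
{q0,q1,q2,q3} --0--> {q0,q1,q2,q3}  [seen]
{q0,q1,q2,q3} --1--> {q0,q1,q2,q3}  [seen]
{q0,q1,q2,q3} --2--> {q0,q1,q2}  [seen]
{q0,q2,q3} --0--> {q0,q1,q2}  [seen]
{q0,q2,q3} --1--> {q0,q1,q2,q3}  [seen]
{q0,q2,q3} --2--> {q0,q1,q2}  [seen]
Reachable DFA states: {q0}, {q0,q1,q2}, ∅, {q0,q1,q2,q3}, {q0,q2,q3}.
Accepting DFA states (contain an NFA accepting state): {q0}, {q0,q1,q2}, {q0,q1,q2,q3}, {q0,q2,q3}.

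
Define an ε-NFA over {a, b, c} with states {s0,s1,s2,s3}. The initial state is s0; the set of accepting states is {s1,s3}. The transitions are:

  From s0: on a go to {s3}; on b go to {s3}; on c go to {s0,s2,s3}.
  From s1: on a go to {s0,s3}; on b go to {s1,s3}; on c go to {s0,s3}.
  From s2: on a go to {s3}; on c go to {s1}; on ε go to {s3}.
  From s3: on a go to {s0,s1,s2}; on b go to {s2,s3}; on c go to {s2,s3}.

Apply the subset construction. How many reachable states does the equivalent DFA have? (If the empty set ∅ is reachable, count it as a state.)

Start state of the DFA: {s0} (ε-closure of the NFA start).
{s0} --a--> {s3}  [new]
{s0} --b--> {s3}  [seen]
{s0} --c--> {s0,s2,s3}  [new]
{s3} --a--> {s0,s1,s2,s3}  [new]
{s3} --b--> {s2,s3}  [new]
{s3} --c--> {s2,s3}  [seen]
{s0,s2,s3} --a--> {s0,s1,s2,s3}  [seen]
{s0,s2,s3} --b--> {s2,s3}  [seen]
{s0,s2,s3} --c--> {s0,s1,s2,s3}  [seen]
{s0,s1,s2,s3} --a--> {s0,s1,s2,s3}  [seen]
{s0,s1,s2,s3} --b--> {s1,s2,s3}  [new]
{s0,s1,s2,s3} --c--> {s0,s1,s2,s3}  [seen]
{s2,s3} --a--> {s0,s1,s2,s3}  [seen]
{s2,s3} --b--> {s2,s3}  [seen]
{s2,s3} --c--> {s1,s2,s3}  [seen]
{s1,s2,s3} --a--> {s0,s1,s2,s3}  [seen]
{s1,s2,s3} --b--> {s1,s2,s3}  [seen]
{s1,s2,s3} --c--> {s0,s1,s2,s3}  [seen]
Reachable DFA states: {s0}, {s3}, {s0,s2,s3}, {s0,s1,s2,s3}, {s2,s3}, {s1,s2,s3}.

6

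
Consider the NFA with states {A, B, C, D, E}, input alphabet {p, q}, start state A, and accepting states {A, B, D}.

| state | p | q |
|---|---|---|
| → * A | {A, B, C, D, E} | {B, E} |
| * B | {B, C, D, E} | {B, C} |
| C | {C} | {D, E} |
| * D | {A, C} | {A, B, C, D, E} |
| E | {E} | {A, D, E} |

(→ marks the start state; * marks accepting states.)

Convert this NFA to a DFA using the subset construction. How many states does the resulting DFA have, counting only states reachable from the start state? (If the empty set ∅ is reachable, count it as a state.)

Start state of the DFA: {A}.
{A} --p--> {A, B, C, D, E}  [new]
{A} --q--> {B, E}  [new]
{A, B, C, D, E} --p--> {A, B, C, D, E}  [seen]
{A, B, C, D, E} --q--> {A, B, C, D, E}  [seen]
{B, E} --p--> {B, C, D, E}  [new]
{B, E} --q--> {A, B, C, D, E}  [seen]
{B, C, D, E} --p--> {A, B, C, D, E}  [seen]
{B, C, D, E} --q--> {A, B, C, D, E}  [seen]
Reachable DFA states: {A}, {A, B, C, D, E}, {B, E}, {B, C, D, E}.

4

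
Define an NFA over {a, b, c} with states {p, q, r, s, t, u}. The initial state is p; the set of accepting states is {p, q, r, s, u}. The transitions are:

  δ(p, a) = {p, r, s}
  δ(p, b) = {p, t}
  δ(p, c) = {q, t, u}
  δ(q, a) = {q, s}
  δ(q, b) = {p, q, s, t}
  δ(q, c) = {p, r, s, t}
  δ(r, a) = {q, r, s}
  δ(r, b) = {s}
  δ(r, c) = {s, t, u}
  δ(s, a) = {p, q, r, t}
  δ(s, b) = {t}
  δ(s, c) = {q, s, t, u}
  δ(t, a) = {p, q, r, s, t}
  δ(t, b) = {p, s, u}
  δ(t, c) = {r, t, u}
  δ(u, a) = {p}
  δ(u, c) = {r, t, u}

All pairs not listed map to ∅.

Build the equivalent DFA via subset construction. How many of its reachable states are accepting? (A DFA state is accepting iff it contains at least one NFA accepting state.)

Start state of the DFA: {p}.
{p} --a--> {p, r, s}  [new]
{p} --b--> {p, t}  [new]
{p} --c--> {q, t, u}  [new]
{p, r, s} --a--> {p, q, r, s, t}  [new]
{p, r, s} --b--> {p, s, t}  [new]
{p, r, s} --c--> {q, s, t, u}  [new]
{p, t} --a--> {p, q, r, s, t}  [seen]
{p, t} --b--> {p, s, t, u}  [new]
{p, t} --c--> {q, r, t, u}  [new]
{q, t, u} --a--> {p, q, r, s, t}  [seen]
{q, t, u} --b--> {p, q, s, t, u}  [new]
{q, t, u} --c--> {p, r, s, t, u}  [new]
{p, q, r, s, t} --a--> {p, q, r, s, t}  [seen]
{p, q, r, s, t} --b--> {p, q, s, t, u}  [seen]
{p, q, r, s, t} --c--> {p, q, r, s, t, u}  [new]
{p, s, t} --a--> {p, q, r, s, t}  [seen]
{p, s, t} --b--> {p, s, t, u}  [seen]
{p, s, t} --c--> {q, r, s, t, u}  [new]
{q, s, t, u} --a--> {p, q, r, s, t}  [seen]
{q, s, t, u} --b--> {p, q, s, t, u}  [seen]
{q, s, t, u} --c--> {p, q, r, s, t, u}  [seen]
{p, s, t, u} --a--> {p, q, r, s, t}  [seen]
{p, s, t, u} --b--> {p, s, t, u}  [seen]
{p, s, t, u} --c--> {q, r, s, t, u}  [seen]
{q, r, t, u} --a--> {p, q, r, s, t}  [seen]
{q, r, t, u} --b--> {p, q, s, t, u}  [seen]
{q, r, t, u} --c--> {p, r, s, t, u}  [seen]
{p, q, s, t, u} --a--> {p, q, r, s, t}  [seen]
{p, q, s, t, u} --b--> {p, q, s, t, u}  [seen]
{p, q, s, t, u} --c--> {p, q, r, s, t, u}  [seen]
{p, r, s, t, u} --a--> {p, q, r, s, t}  [seen]
{p, r, s, t, u} --b--> {p, s, t, u}  [seen]
{p, r, s, t, u} --c--> {q, r, s, t, u}  [seen]
{p, q, r, s, t, u} --a--> {p, q, r, s, t}  [seen]
{p, q, r, s, t, u} --b--> {p, q, s, t, u}  [seen]
{p, q, r, s, t, u} --c--> {p, q, r, s, t, u}  [seen]
{q, r, s, t, u} --a--> {p, q, r, s, t}  [seen]
{q, r, s, t, u} --b--> {p, q, s, t, u}  [seen]
{q, r, s, t, u} --c--> {p, q, r, s, t, u}  [seen]
Reachable DFA states: {p}, {p, r, s}, {p, t}, {q, t, u}, {p, q, r, s, t}, {p, s, t}, {q, s, t, u}, {p, s, t, u}, {q, r, t, u}, {p, q, s, t, u}, {p, r, s, t, u}, {p, q, r, s, t, u}, {q, r, s, t, u}.
Accepting DFA states (contain an NFA accepting state): {p}, {p, r, s}, {p, t}, {q, t, u}, {p, q, r, s, t}, {p, s, t}, {q, s, t, u}, {p, s, t, u}, {q, r, t, u}, {p, q, s, t, u}, {p, r, s, t, u}, {p, q, r, s, t, u}, {q, r, s, t, u}.

13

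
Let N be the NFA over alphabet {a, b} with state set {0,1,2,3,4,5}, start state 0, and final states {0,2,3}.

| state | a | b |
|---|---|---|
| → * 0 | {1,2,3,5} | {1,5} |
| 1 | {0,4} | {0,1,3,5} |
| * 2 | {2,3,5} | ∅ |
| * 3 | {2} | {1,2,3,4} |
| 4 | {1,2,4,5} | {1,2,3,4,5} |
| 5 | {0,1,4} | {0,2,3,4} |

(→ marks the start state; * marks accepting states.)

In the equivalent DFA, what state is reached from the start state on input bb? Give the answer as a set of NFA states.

{0,1,2,3,4,5}

Start: {0}.
δ(0,b) = {1,5}.
Union: {1,5}.
After b: {1,5}.
δ(1,b) = {0,1,3,5}; δ(5,b) = {0,2,3,4}.
Union: {0,1,2,3,4,5}.
After b: {0,1,2,3,4,5}.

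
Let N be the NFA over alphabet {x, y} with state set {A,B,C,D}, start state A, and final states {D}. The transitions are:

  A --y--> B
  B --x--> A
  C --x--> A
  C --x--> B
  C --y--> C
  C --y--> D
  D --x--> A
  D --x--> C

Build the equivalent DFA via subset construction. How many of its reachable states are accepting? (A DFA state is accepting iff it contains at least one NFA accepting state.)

Start state of the DFA: {A}.
{A} --x--> ∅  [new]
{A} --y--> {B}  [new]
∅ --x--> ∅  [seen]
∅ --y--> ∅  [seen]
{B} --x--> {A}  [seen]
{B} --y--> ∅  [seen]
Reachable DFA states: {A}, ∅, {B}.
Accepting DFA states (contain an NFA accepting state): none.

0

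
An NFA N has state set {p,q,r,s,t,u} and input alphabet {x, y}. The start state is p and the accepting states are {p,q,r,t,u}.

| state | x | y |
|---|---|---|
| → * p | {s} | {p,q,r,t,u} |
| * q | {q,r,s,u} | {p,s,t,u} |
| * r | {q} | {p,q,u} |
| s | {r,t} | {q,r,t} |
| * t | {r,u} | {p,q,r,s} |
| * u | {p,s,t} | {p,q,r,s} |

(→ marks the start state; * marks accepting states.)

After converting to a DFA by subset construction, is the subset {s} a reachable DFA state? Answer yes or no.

yes

Start state of the DFA: {p}.
{p} --x--> {s}  [new]
{p} --y--> {p,q,r,t,u}  [new]
{s} --x--> {r,t}  [new]
{s} --y--> {q,r,t}  [new]
{p,q,r,t,u} --x--> {p,q,r,s,t,u}  [new]
{p,q,r,t,u} --y--> {p,q,r,s,t,u}  [seen]
{r,t} --x--> {q,r,u}  [new]
{r,t} --y--> {p,q,r,s,u}  [new]
{q,r,t} --x--> {q,r,s,u}  [new]
{q,r,t} --y--> {p,q,r,s,t,u}  [seen]
{p,q,r,s,t,u} --x--> {p,q,r,s,t,u}  [seen]
{p,q,r,s,t,u} --y--> {p,q,r,s,t,u}  [seen]
{q,r,u} --x--> {p,q,r,s,t,u}  [seen]
{q,r,u} --y--> {p,q,r,s,t,u}  [seen]
{p,q,r,s,u} --x--> {p,q,r,s,t,u}  [seen]
{p,q,r,s,u} --y--> {p,q,r,s,t,u}  [seen]
{q,r,s,u} --x--> {p,q,r,s,t,u}  [seen]
{q,r,s,u} --y--> {p,q,r,s,t,u}  [seen]
Reachable DFA states: {p}, {s}, {p,q,r,t,u}, {r,t}, {q,r,t}, {p,q,r,s,t,u}, {q,r,u}, {p,q,r,s,u}, {q,r,s,u}.
{s} is among them.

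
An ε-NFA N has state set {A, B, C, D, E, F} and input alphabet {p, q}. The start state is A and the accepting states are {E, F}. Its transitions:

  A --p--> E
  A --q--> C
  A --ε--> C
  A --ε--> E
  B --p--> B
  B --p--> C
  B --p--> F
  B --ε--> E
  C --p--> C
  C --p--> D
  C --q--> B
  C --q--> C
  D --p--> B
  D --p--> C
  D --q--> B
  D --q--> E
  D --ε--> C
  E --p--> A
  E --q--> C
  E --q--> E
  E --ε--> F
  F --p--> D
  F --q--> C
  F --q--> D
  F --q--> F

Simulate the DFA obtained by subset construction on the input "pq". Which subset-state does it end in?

{B, C, D, E, F}

Start: {A, C, E, F}.
δ(A,p) = {E}; δ(C,p) = {C, D}; δ(E,p) = {A}; δ(F,p) = {D}.
Union: {A, C, D, E}.
ε-closure gives {A, C, D, E, F}.
After p: {A, C, D, E, F}.
δ(A,q) = {C}; δ(C,q) = {B, C}; δ(D,q) = {B, E}; δ(E,q) = {C, E}; δ(F,q) = {C, D, F}.
Union: {B, C, D, E, F}.
After q: {B, C, D, E, F}.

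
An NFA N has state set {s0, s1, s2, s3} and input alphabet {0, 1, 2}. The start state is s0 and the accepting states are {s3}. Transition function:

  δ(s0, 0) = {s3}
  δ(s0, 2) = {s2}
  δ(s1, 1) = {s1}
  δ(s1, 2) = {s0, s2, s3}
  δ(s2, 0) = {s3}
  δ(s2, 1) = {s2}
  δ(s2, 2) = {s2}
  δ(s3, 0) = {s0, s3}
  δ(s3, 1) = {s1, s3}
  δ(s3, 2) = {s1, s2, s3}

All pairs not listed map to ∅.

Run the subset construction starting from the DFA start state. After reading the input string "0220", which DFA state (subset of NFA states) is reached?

{s0, s3}

Start: {s0}.
δ(s0,0) = {s3}.
Union: {s3}.
After 0: {s3}.
δ(s3,2) = {s1, s2, s3}.
Union: {s1, s2, s3}.
After 2: {s1, s2, s3}.
δ(s1,2) = {s0, s2, s3}; δ(s2,2) = {s2}; δ(s3,2) = {s1, s2, s3}.
Union: {s0, s1, s2, s3}.
After 2: {s0, s1, s2, s3}.
δ(s0,0) = {s3}; δ(s1,0) = ∅; δ(s2,0) = {s3}; δ(s3,0) = {s0, s3}.
Union: {s0, s3}.
After 0: {s0, s3}.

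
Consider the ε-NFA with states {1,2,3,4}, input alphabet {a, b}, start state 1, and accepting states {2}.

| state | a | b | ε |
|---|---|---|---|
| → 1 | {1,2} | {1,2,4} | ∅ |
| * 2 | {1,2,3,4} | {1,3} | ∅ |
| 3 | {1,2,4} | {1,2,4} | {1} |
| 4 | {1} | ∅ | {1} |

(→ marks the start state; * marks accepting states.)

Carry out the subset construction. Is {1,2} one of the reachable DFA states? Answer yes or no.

yes

Start state of the DFA: {1} (ε-closure of the NFA start).
{1} --a--> {1,2}  [new]
{1} --b--> {1,2,4}  [new]
{1,2} --a--> {1,2,3,4}  [new]
{1,2} --b--> {1,2,3,4}  [seen]
{1,2,4} --a--> {1,2,3,4}  [seen]
{1,2,4} --b--> {1,2,3,4}  [seen]
{1,2,3,4} --a--> {1,2,3,4}  [seen]
{1,2,3,4} --b--> {1,2,3,4}  [seen]
Reachable DFA states: {1}, {1,2}, {1,2,4}, {1,2,3,4}.
{1,2} is among them.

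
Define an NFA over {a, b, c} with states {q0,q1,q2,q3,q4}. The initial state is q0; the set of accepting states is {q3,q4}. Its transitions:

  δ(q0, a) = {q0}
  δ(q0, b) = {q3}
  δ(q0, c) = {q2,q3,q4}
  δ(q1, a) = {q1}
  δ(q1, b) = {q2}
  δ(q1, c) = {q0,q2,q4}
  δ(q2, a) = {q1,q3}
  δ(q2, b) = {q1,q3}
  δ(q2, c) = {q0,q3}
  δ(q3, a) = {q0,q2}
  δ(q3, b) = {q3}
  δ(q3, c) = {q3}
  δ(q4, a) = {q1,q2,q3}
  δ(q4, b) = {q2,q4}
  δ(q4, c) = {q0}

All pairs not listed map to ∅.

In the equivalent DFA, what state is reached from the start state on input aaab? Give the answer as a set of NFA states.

Start: {q0}.
δ(q0,a) = {q0}.
Union: {q0}.
After a: {q0}.
δ(q0,a) = {q0}.
Union: {q0}.
After a: {q0}.
δ(q0,a) = {q0}.
Union: {q0}.
After a: {q0}.
δ(q0,b) = {q3}.
Union: {q3}.
After b: {q3}.

{q3}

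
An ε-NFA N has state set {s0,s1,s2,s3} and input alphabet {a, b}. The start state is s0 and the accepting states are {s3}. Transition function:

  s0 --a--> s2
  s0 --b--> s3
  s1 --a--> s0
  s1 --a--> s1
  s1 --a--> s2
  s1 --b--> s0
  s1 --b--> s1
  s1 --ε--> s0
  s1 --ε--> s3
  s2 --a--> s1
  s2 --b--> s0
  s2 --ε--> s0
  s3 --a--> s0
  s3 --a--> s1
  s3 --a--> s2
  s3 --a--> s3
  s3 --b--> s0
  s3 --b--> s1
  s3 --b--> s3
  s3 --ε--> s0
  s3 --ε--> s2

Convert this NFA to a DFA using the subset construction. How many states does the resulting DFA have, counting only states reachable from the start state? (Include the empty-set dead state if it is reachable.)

Start state of the DFA: {s0} (ε-closure of the NFA start).
{s0} --a--> {s0,s2}  [new]
{s0} --b--> {s0,s2,s3}  [new]
{s0,s2} --a--> {s0,s1,s2,s3}  [new]
{s0,s2} --b--> {s0,s2,s3}  [seen]
{s0,s2,s3} --a--> {s0,s1,s2,s3}  [seen]
{s0,s2,s3} --b--> {s0,s1,s2,s3}  [seen]
{s0,s1,s2,s3} --a--> {s0,s1,s2,s3}  [seen]
{s0,s1,s2,s3} --b--> {s0,s1,s2,s3}  [seen]
Reachable DFA states: {s0}, {s0,s2}, {s0,s2,s3}, {s0,s1,s2,s3}.

4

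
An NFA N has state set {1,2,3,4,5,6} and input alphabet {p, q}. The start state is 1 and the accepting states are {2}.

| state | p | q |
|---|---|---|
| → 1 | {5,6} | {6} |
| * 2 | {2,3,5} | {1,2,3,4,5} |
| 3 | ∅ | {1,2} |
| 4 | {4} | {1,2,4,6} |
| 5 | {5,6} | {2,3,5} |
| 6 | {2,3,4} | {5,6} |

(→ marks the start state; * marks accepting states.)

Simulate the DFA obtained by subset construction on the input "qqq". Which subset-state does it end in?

{2,3,5,6}

Start: {1}.
δ(1,q) = {6}.
Union: {6}.
After q: {6}.
δ(6,q) = {5,6}.
Union: {5,6}.
After q: {5,6}.
δ(5,q) = {2,3,5}; δ(6,q) = {5,6}.
Union: {2,3,5,6}.
After q: {2,3,5,6}.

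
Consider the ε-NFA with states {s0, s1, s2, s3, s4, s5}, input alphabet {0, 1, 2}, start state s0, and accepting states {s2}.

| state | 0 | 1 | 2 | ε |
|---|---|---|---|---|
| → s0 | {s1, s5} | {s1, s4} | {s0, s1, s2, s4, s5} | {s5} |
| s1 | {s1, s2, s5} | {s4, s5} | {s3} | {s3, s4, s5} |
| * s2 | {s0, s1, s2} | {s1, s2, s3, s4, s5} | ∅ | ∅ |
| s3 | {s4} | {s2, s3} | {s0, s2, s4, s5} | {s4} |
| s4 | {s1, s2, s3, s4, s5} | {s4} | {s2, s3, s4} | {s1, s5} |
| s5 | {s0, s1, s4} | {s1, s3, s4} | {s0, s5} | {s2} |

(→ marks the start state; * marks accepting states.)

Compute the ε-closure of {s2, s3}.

{s1, s2, s3, s4, s5}

Begin with {s2, s3}.
s3 →ε {s4}; add s4.
s4 →ε {s1, s5}; add s1, s5.
ε-closure = {s1, s2, s3, s4, s5}.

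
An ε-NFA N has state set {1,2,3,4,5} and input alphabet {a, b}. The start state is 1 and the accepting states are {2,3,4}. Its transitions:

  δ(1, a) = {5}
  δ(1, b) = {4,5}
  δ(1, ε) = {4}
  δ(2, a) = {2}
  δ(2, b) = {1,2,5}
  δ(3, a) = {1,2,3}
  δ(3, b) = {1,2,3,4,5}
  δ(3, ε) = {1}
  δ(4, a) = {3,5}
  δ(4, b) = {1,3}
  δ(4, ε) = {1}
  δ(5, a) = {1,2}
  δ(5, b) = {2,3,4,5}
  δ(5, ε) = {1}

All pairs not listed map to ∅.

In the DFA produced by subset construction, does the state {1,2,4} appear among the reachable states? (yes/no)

no

Start state of the DFA: {1,4} (ε-closure of the NFA start).
{1,4} --a--> {1,3,4,5}  [new]
{1,4} --b--> {1,3,4,5}  [seen]
{1,3,4,5} --a--> {1,2,3,4,5}  [new]
{1,3,4,5} --b--> {1,2,3,4,5}  [seen]
{1,2,3,4,5} --a--> {1,2,3,4,5}  [seen]
{1,2,3,4,5} --b--> {1,2,3,4,5}  [seen]
Reachable DFA states: {1,4}, {1,3,4,5}, {1,2,3,4,5}.
{1,2,4} is not among them.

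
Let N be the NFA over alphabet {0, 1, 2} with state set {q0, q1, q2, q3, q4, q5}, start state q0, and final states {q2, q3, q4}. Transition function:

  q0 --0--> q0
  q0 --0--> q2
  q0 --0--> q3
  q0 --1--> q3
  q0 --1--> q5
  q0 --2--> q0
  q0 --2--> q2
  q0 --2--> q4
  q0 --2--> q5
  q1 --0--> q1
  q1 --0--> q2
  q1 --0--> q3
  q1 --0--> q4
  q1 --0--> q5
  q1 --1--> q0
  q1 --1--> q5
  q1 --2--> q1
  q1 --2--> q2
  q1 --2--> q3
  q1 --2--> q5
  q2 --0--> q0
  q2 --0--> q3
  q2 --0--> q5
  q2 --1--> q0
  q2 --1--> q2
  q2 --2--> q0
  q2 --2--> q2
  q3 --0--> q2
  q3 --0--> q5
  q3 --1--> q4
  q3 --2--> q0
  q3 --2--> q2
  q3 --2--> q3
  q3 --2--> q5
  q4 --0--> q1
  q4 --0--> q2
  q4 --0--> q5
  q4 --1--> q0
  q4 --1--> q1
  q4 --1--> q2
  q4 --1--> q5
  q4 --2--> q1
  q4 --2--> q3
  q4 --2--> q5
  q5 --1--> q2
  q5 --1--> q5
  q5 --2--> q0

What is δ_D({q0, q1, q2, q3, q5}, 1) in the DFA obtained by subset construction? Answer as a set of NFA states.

δ(q0,1) = {q3, q5}; δ(q1,1) = {q0, q5}; δ(q2,1) = {q0, q2}; δ(q3,1) = {q4}; δ(q5,1) = {q2, q5}.
Union: {q0, q2, q3, q4, q5}.

{q0, q2, q3, q4, q5}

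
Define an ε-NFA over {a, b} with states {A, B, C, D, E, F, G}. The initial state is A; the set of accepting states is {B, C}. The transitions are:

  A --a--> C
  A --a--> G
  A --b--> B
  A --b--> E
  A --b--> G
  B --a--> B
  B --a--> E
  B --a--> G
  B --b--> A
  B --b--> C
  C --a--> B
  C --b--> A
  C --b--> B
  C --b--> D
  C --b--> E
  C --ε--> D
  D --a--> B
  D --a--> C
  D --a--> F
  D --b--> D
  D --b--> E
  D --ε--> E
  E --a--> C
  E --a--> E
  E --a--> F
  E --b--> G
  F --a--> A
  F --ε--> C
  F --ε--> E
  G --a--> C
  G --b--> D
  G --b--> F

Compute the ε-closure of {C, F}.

Begin with {C, F}.
C →ε {D}; add D.
D →ε {E}; add E.
ε-closure = {C, D, E, F}.

{C, D, E, F}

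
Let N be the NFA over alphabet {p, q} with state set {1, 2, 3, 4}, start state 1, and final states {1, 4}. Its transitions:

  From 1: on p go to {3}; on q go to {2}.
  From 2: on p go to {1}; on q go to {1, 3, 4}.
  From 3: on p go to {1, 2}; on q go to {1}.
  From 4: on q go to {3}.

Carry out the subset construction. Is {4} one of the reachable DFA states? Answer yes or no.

Start state of the DFA: {1}.
{1} --p--> {3}  [new]
{1} --q--> {2}  [new]
{3} --p--> {1, 2}  [new]
{3} --q--> {1}  [seen]
{2} --p--> {1}  [seen]
{2} --q--> {1, 3, 4}  [new]
{1, 2} --p--> {1, 3}  [new]
{1, 2} --q--> {1, 2, 3, 4}  [new]
{1, 3, 4} --p--> {1, 2, 3}  [new]
{1, 3, 4} --q--> {1, 2, 3}  [seen]
{1, 3} --p--> {1, 2, 3}  [seen]
{1, 3} --q--> {1, 2}  [seen]
{1, 2, 3, 4} --p--> {1, 2, 3}  [seen]
{1, 2, 3, 4} --q--> {1, 2, 3, 4}  [seen]
{1, 2, 3} --p--> {1, 2, 3}  [seen]
{1, 2, 3} --q--> {1, 2, 3, 4}  [seen]
Reachable DFA states: {1}, {3}, {2}, {1, 2}, {1, 3, 4}, {1, 3}, {1, 2, 3, 4}, {1, 2, 3}.
{4} is not among them.

no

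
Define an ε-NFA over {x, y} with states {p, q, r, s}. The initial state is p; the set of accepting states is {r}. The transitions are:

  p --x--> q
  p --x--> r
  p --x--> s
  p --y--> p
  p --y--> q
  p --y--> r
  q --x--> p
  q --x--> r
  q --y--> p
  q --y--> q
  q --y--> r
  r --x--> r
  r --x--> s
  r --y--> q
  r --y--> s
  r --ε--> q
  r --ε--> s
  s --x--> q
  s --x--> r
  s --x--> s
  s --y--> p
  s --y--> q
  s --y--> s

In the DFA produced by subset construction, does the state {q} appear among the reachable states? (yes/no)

no

Start state of the DFA: {p} (ε-closure of the NFA start).
{p} --x--> {q, r, s}  [new]
{p} --y--> {p, q, r, s}  [new]
{q, r, s} --x--> {p, q, r, s}  [seen]
{q, r, s} --y--> {p, q, r, s}  [seen]
{p, q, r, s} --x--> {p, q, r, s}  [seen]
{p, q, r, s} --y--> {p, q, r, s}  [seen]
Reachable DFA states: {p}, {q, r, s}, {p, q, r, s}.
{q} is not among them.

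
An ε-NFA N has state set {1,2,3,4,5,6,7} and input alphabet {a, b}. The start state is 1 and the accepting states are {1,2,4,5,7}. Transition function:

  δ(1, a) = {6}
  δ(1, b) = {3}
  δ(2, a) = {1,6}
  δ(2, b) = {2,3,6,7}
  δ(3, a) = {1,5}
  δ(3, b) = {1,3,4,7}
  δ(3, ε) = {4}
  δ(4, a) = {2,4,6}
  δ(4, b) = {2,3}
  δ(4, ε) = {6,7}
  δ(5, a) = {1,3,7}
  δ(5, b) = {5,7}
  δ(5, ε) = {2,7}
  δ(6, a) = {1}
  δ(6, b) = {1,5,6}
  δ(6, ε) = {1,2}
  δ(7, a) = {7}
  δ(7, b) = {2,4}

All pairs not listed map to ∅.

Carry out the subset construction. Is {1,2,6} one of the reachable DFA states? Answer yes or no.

yes

Start state of the DFA: {1} (ε-closure of the NFA start).
{1} --a--> {1,2,6}  [new]
{1} --b--> {1,2,3,4,6,7}  [new]
{1,2,6} --a--> {1,2,6}  [seen]
{1,2,6} --b--> {1,2,3,4,5,6,7}  [new]
{1,2,3,4,6,7} --a--> {1,2,4,5,6,7}  [new]
{1,2,3,4,6,7} --b--> {1,2,3,4,5,6,7}  [seen]
{1,2,3,4,5,6,7} --a--> {1,2,3,4,5,6,7}  [seen]
{1,2,3,4,5,6,7} --b--> {1,2,3,4,5,6,7}  [seen]
{1,2,4,5,6,7} --a--> {1,2,3,4,6,7}  [seen]
{1,2,4,5,6,7} --b--> {1,2,3,4,5,6,7}  [seen]
Reachable DFA states: {1}, {1,2,6}, {1,2,3,4,6,7}, {1,2,3,4,5,6,7}, {1,2,4,5,6,7}.
{1,2,6} is among them.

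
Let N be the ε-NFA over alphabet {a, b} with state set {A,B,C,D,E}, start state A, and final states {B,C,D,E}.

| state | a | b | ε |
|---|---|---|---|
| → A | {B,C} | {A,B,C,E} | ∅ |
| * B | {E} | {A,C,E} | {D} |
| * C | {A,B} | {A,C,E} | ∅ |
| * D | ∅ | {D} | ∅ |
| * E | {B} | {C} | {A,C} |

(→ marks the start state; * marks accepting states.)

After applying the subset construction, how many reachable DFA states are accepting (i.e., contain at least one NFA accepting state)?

Start state of the DFA: {A} (ε-closure of the NFA start).
{A} --a--> {B,C,D}  [new]
{A} --b--> {A,B,C,D,E}  [new]
{B,C,D} --a--> {A,B,C,D,E}  [seen]
{B,C,D} --b--> {A,C,D,E}  [new]
{A,B,C,D,E} --a--> {A,B,C,D,E}  [seen]
{A,B,C,D,E} --b--> {A,B,C,D,E}  [seen]
{A,C,D,E} --a--> {A,B,C,D}  [new]
{A,C,D,E} --b--> {A,B,C,D,E}  [seen]
{A,B,C,D} --a--> {A,B,C,D,E}  [seen]
{A,B,C,D} --b--> {A,B,C,D,E}  [seen]
Reachable DFA states: {A}, {B,C,D}, {A,B,C,D,E}, {A,C,D,E}, {A,B,C,D}.
Accepting DFA states (contain an NFA accepting state): {B,C,D}, {A,B,C,D,E}, {A,C,D,E}, {A,B,C,D}.

4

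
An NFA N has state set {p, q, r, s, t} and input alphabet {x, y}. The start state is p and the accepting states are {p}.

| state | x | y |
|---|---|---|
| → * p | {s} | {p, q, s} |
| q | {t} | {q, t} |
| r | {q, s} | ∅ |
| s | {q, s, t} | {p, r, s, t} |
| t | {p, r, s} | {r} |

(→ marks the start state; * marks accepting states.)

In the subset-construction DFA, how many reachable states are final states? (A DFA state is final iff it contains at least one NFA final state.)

4

Start state of the DFA: {p}.
{p} --x--> {s}  [new]
{p} --y--> {p, q, s}  [new]
{s} --x--> {q, s, t}  [new]
{s} --y--> {p, r, s, t}  [new]
{p, q, s} --x--> {q, s, t}  [seen]
{p, q, s} --y--> {p, q, r, s, t}  [new]
{q, s, t} --x--> {p, q, r, s, t}  [seen]
{q, s, t} --y--> {p, q, r, s, t}  [seen]
{p, r, s, t} --x--> {p, q, r, s, t}  [seen]
{p, r, s, t} --y--> {p, q, r, s, t}  [seen]
{p, q, r, s, t} --x--> {p, q, r, s, t}  [seen]
{p, q, r, s, t} --y--> {p, q, r, s, t}  [seen]
Reachable DFA states: {p}, {s}, {p, q, s}, {q, s, t}, {p, r, s, t}, {p, q, r, s, t}.
Accepting DFA states (contain an NFA accepting state): {p}, {p, q, s}, {p, r, s, t}, {p, q, r, s, t}.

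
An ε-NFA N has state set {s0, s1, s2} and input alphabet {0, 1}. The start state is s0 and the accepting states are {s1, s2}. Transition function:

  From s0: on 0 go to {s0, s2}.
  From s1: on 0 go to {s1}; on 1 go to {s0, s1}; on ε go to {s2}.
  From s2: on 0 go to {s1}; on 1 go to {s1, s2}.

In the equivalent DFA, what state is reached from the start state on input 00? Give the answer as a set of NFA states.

{s0, s1, s2}

Start: {s0}.
δ(s0,0) = {s0, s2}.
Union: {s0, s2}.
After 0: {s0, s2}.
δ(s0,0) = {s0, s2}; δ(s2,0) = {s1}.
Union: {s0, s1, s2}.
After 0: {s0, s1, s2}.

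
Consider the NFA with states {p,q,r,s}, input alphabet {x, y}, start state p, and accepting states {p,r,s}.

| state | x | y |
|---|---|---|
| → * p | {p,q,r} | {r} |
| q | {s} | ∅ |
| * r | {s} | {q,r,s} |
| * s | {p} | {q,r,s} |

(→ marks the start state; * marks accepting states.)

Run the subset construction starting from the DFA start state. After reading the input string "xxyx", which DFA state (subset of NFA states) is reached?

Start: {p}.
δ(p,x) = {p,q,r}.
Union: {p,q,r}.
After x: {p,q,r}.
δ(p,x) = {p,q,r}; δ(q,x) = {s}; δ(r,x) = {s}.
Union: {p,q,r,s}.
After x: {p,q,r,s}.
δ(p,y) = {r}; δ(q,y) = ∅; δ(r,y) = {q,r,s}; δ(s,y) = {q,r,s}.
Union: {q,r,s}.
After y: {q,r,s}.
δ(q,x) = {s}; δ(r,x) = {s}; δ(s,x) = {p}.
Union: {p,s}.
After x: {p,s}.

{p,s}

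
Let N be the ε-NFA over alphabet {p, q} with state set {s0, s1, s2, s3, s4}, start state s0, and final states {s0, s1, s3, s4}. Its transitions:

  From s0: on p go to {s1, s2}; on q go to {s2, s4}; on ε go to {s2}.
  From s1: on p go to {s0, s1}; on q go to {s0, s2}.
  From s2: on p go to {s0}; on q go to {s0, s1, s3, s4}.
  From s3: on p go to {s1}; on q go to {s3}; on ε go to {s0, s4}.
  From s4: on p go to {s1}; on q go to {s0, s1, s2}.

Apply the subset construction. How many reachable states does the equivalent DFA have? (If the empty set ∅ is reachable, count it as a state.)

3

Start state of the DFA: {s0, s2} (ε-closure of the NFA start).
{s0, s2} --p--> {s0, s1, s2}  [new]
{s0, s2} --q--> {s0, s1, s2, s3, s4}  [new]
{s0, s1, s2} --p--> {s0, s1, s2}  [seen]
{s0, s1, s2} --q--> {s0, s1, s2, s3, s4}  [seen]
{s0, s1, s2, s3, s4} --p--> {s0, s1, s2}  [seen]
{s0, s1, s2, s3, s4} --q--> {s0, s1, s2, s3, s4}  [seen]
Reachable DFA states: {s0, s2}, {s0, s1, s2}, {s0, s1, s2, s3, s4}.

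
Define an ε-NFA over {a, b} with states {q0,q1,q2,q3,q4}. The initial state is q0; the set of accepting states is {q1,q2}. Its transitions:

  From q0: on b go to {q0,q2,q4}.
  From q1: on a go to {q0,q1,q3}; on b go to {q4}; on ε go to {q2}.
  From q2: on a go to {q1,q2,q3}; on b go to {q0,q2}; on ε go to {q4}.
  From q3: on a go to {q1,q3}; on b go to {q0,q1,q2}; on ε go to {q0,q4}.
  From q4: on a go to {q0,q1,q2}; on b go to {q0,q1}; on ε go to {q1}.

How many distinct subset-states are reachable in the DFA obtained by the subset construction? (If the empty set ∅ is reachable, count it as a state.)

4

Start state of the DFA: {q0} (ε-closure of the NFA start).
{q0} --a--> ∅  [new]
{q0} --b--> {q0,q1,q2,q4}  [new]
∅ --a--> ∅  [seen]
∅ --b--> ∅  [seen]
{q0,q1,q2,q4} --a--> {q0,q1,q2,q3,q4}  [new]
{q0,q1,q2,q4} --b--> {q0,q1,q2,q4}  [seen]
{q0,q1,q2,q3,q4} --a--> {q0,q1,q2,q3,q4}  [seen]
{q0,q1,q2,q3,q4} --b--> {q0,q1,q2,q4}  [seen]
Reachable DFA states: {q0}, ∅, {q0,q1,q2,q4}, {q0,q1,q2,q3,q4}.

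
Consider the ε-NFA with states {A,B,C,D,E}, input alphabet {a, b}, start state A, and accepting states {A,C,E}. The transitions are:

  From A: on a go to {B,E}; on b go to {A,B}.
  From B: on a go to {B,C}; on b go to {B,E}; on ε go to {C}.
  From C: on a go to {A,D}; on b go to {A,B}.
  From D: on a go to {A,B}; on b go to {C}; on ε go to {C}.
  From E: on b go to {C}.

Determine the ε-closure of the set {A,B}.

Begin with {A,B}.
B →ε {C}; add C.
ε-closure = {A,B,C}.

{A,B,C}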